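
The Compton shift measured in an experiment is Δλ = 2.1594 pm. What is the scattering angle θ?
83.68°

From the Compton formula Δλ = λ_C(1 - cos θ), we can solve for θ:

cos θ = 1 - Δλ/λ_C

Given:
- Δλ = 2.1594 pm
- λ_C = h/(m_e·c) ≈ 2.42631024 pm

cos θ = 1 - 2.1594/2.42631024
cos θ = 1 - 0.889993
cos θ = 0.110007

θ = arccos(0.110007)
θ = 83.68°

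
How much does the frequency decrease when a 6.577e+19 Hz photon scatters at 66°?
1.578e+19 Hz (decrease)

Convert frequency to wavelength (c = 299792458 m/s):
λ₀ = c/f₀ = 299792458/6.577e+19 = 4.5581946e-12 m = 4.5582 pm

Calculate Compton shift:
Δλ = λ_C(1 - cos(66°)) = 1.4394 pm

Final wavelength:
λ' = λ₀ + Δλ = 4.5582 + 1.4394 = 5.9976 pm

Final frequency:
f' = c/λ' = 299792458/5.9976355e-12 = 4.9985108e+19 Hz

Frequency shift (decrease):
Δf = f₀ - f' = 6.577e+19 - 4.9985108e+19 = 1.578e+19 Hz

(Intermediate values are shown rounded; full precision is carried through to the final answer.)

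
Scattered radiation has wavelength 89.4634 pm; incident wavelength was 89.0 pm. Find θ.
36.00°

First find the wavelength shift:
Δλ = λ' - λ = 89.4634 - 89.0 = 0.4634 pm

Using Δλ = λ_C(1 - cos θ), with λ_C = h/(m_e·c) ≈ 2.42631024 pm:
cos θ = 1 - Δλ/λ_C
cos θ = 1 - 0.4634/2.42631024
cos θ = 0.809010

θ = arccos(0.809010)
θ = 36.00°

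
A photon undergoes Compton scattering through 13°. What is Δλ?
0.0622 pm

Using the Compton scattering formula:
Δλ = λ_C(1 - cos θ)

where λ_C = h/(m_e·c) ≈ 2.4263 pm is the Compton wavelength of an electron.

For θ = 13°:
cos(13°) = 0.9744
1 - cos(13°) = 0.0256

Δλ = 2.4263 × 0.0256
Δλ = 0.0622 pm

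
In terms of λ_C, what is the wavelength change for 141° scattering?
1.7771 λ_C

The Compton shift formula is:
Δλ = λ_C(1 - cos θ)

Dividing both sides by λ_C:
Δλ/λ_C = 1 - cos θ

For θ = 141°:
Δλ/λ_C = 1 - cos(141°)
Δλ/λ_C = 1 - -0.7771
Δλ/λ_C = 1.7771

This means the shift is 1.7771 × λ_C = 4.3119 pm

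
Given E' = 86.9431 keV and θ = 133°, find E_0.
121.7999 keV

Convert final energy to wavelength (hc ≈ 1239.842 keV·pm):
λ' = hc/E' = 1239.842 / 86.9431 = 14.2604 pm

Calculate the Compton shift:
Δλ = λ_C(1 - cos(133°))
Δλ = 2.4263 × (1 - cos(133°))
Δλ = 4.0810 pm

Initial wavelength:
λ = λ' - Δλ = 14.2604 - 4.0810 = 10.1793 pm

Initial energy:
E = hc/λ = 1239.842 / 10.1793 = 121.7999 keV

(Intermediate values are shown rounded; full precision is carried through to the final answer.)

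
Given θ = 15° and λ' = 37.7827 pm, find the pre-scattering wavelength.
37.7000 pm

From λ' = λ + Δλ, we have λ = λ' - Δλ

First calculate the Compton shift:
Δλ = λ_C(1 - cos θ)
Δλ = 2.4263 × (1 - cos(15°))
Δλ = 2.4263 × 0.0341
Δλ = 0.0827 pm

Initial wavelength:
λ = λ' - Δλ
λ = 37.7827 - 0.0827
λ = 37.7000 pm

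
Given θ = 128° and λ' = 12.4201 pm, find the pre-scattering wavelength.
8.5000 pm

From λ' = λ + Δλ, we have λ = λ' - Δλ

First calculate the Compton shift:
Δλ = λ_C(1 - cos θ)
Δλ = 2.4263 × (1 - cos(128°))
Δλ = 2.4263 × 1.6157
Δλ = 3.9201 pm

Initial wavelength:
λ = λ' - Δλ
λ = 12.4201 - 3.9201
λ = 8.5000 pm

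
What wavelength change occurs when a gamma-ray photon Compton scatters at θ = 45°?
0.7106 pm

Using the Compton scattering formula:
Δλ = λ_C(1 - cos θ)

where λ_C = h/(m_e·c) ≈ 2.4263 pm is the Compton wavelength of an electron.

For θ = 45°:
cos(45°) = 0.7071
1 - cos(45°) = 0.2929

Δλ = 2.4263 × 0.2929
Δλ = 0.7106 pm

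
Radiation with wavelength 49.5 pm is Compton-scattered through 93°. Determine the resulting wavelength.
52.0533 pm

Using the Compton scattering formula:
λ' = λ + Δλ = λ + λ_C(1 - cos θ)

Given:
- Initial wavelength λ = 49.5 pm
- Scattering angle θ = 93°
- Compton wavelength λ_C ≈ 2.4263 pm

Calculate the shift:
Δλ = 2.4263 × (1 - cos(93°))
Δλ = 2.4263 × 1.0523
Δλ = 2.5533 pm

Final wavelength:
λ' = 49.5 + 2.5533 = 52.0533 pm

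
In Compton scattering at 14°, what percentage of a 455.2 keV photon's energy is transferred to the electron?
0.0258 (or 2.58%)

Calculate initial and final photon energies:

Initial: E₀ = 455.2 keV → λ₀ = 2.7237 pm
Compton shift: Δλ = 0.0721 pm
Final wavelength: λ' = 2.7958 pm
Final energy: E' = 443.4656 keV

Fractional energy loss:
(E₀ - E')/E₀ = (455.2000 - 443.4656)/455.2000
= 11.7344/455.2000
= 0.0258
= 2.58%

(Intermediate values are shown rounded; full precision is carried through to the final answer.)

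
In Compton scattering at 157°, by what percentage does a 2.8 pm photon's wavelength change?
166.4193%

Calculate the Compton shift:
Δλ = λ_C(1 - cos(157°))
Δλ = 2.4263 × (1 - cos(157°))
Δλ = 2.4263 × 1.9205
Δλ = 4.6597 pm

Percentage change:
(Δλ/λ₀) × 100 = (4.6597/2.8) × 100
= 166.4193%

(Intermediate values are shown rounded; full precision is carried through to the final answer.)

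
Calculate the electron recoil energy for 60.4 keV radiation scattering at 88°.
6.1846 keV

By energy conservation: K_e = E_initial - E_final

First find the scattered photon energy:
Initial wavelength: λ = hc/E = 20.5272 pm
Compton shift: Δλ = λ_C(1 - cos(88°)) = 2.3416 pm
Final wavelength: λ' = 20.5272 + 2.3416 = 22.8688 pm
Final photon energy: E' = hc/λ' = 54.2154 keV

Electron kinetic energy:
K_e = E - E' = 60.4000 - 54.2154 = 6.1846 keV

(Intermediate values are shown rounded; full precision is carried through to the final answer.)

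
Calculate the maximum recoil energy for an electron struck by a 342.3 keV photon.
196.0010 keV

Maximum energy transfer occurs at θ = 180° (backscattering).

Initial photon: E₀ = 342.3 keV → λ₀ = 3.6221 pm

Maximum Compton shift (at 180°):
Δλ_max = 2λ_C = 2 × 2.4263 = 4.8526 pm

Final wavelength:
λ' = 3.6221 + 4.8526 = 8.4747 pm

Minimum photon energy (maximum energy to electron):
E'_min = hc/λ' = 146.2990 keV

Maximum electron kinetic energy:
K_max = E₀ - E'_min = 342.3000 - 146.2990 = 196.0010 keV

(Intermediate values are shown rounded; full precision is carried through to the final answer.)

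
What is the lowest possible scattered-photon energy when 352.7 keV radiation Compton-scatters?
148.1663 keV (at θ = 180°)

The scattered photon has minimum energy when its wavelength is maximum, i.e., when the Compton shift Δλ = λ_C(1 − cos θ) is maximum. This occurs at θ = 180° (backscattering), giving Δλ_max = 2λ_C = 4.8526 pm.

Initial wavelength: λ₀ = hc/E₀ = 3.5153 pm
Maximum final wavelength: λ'_max = λ₀ + 2λ_C = 3.5153 + 4.8526 = 8.3679 pm
Minimum final energy: E'_min = hc/λ'_max = 148.1663 keV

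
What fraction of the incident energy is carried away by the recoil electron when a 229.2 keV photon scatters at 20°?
0.0263 (or 2.63%)

Calculate initial and final photon energies:

Initial: E₀ = 229.2 keV → λ₀ = 5.4094 pm
Compton shift: Δλ = 0.1463 pm
Final wavelength: λ' = 5.5558 pm
Final energy: E' = 223.1635 keV

Fractional energy loss:
(E₀ - E')/E₀ = (229.2000 - 223.1635)/229.2000
= 6.0365/229.2000
= 0.0263
= 2.63%

(Intermediate values are shown rounded; full precision is carried through to the final answer.)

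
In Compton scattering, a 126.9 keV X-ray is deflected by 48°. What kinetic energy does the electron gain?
9.6353 keV

By energy conservation: K_e = E_initial - E_final

First find the scattered photon energy:
Initial wavelength: λ = hc/E = 9.7702 pm
Compton shift: Δλ = λ_C(1 - cos(48°)) = 0.8028 pm
Final wavelength: λ' = 9.7702 + 0.8028 = 10.5730 pm
Final photon energy: E' = hc/λ' = 117.2647 keV

Electron kinetic energy:
K_e = E - E' = 126.9000 - 117.2647 = 9.6353 keV

(Intermediate values are shown rounded; full precision is carried through to the final answer.)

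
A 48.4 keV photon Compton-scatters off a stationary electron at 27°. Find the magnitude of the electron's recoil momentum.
1.2018e-23 kg·m/s

The electron is initially at rest, so by conservation of momentum:
p⃗_e = p⃗₀ − p⃗'  (incident photon momentum minus scattered photon momentum)

Photon momentum magnitudes (p = h/λ = E/c):
λ₀ = hc/E₀ = 25.6166 pm → p₀ = h/λ₀ = 2.5866e-23 kg·m/s
Δλ = λ_C(1 − cos 27°) = 0.2645 pm
λ' = 25.8810 pm → p' = h/λ' = 2.5602e-23 kg·m/s

The scattered photon makes angle θ = 27° with the incident direction, so by the law of cosines:
|p⃗_e|² = p₀² + p'² − 2p₀p'cos θ
|p⃗_e|² = (2.5866e-23)² + (2.5602e-23)² − 2·2.5866e-23·2.5602e-23·cos(27°)
|p⃗_e| = 1.2018e-23 kg·m/s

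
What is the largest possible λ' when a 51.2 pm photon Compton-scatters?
56.0526 pm (at θ = 180°)

The Compton shift is Δλ = λ_C(1 − cos θ).

Since cos θ ranges from −1 to 1, the factor (1 − cos θ) ranges from 0 to 2; the maximum shift occurs at θ = 180° (backscattering):
Δλ_max = 2λ_C = 2 × 2.4263 pm = 4.8526 pm

Maximum scattered wavelength:
λ'_max = λ₀ + Δλ_max = 51.2 + 4.8526 = 56.0526 pm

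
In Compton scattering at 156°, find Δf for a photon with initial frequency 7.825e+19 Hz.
4.287e+19 Hz (decrease)

Convert frequency to wavelength (c = 299792458 m/s):
λ₀ = c/f₀ = 299792458/7.825e+19 = 3.8312135e-12 m = 3.8312 pm

Calculate Compton shift:
Δλ = λ_C(1 - cos(156°)) = 4.6429 pm

Final wavelength:
λ' = λ₀ + Δλ = 3.8312 + 4.6429 = 8.4741 pm

Final frequency:
f' = c/λ' = 299792458/8.4740685e-12 = 3.5377630e+19 Hz

Frequency shift (decrease):
Δf = f₀ - f' = 7.825e+19 - 3.5377630e+19 = 4.287e+19 Hz

(Intermediate values are shown rounded; full precision is carried through to the final answer.)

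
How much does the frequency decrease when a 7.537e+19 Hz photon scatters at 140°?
3.909e+19 Hz (decrease)

Convert frequency to wavelength (c = 299792458 m/s):
λ₀ = c/f₀ = 299792458/7.537e+19 = 3.9776099e-12 m = 3.9776 pm

Calculate Compton shift:
Δλ = λ_C(1 - cos(140°)) = 4.2850 pm

Final wavelength:
λ' = λ₀ + Δλ = 3.9776 + 4.2850 = 8.2626 pm

Final frequency:
f' = c/λ' = 299792458/8.2625816e-12 = 3.6283146e+19 Hz

Frequency shift (decrease):
Δf = f₀ - f' = 7.537e+19 - 3.6283146e+19 = 3.909e+19 Hz

(Intermediate values are shown rounded; full precision is carried through to the final answer.)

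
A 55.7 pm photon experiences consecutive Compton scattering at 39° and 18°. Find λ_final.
56.3595 pm

Apply Compton shift twice:

First scattering at θ₁ = 39°:
Δλ₁ = λ_C(1 - cos(39°))
Δλ₁ = 2.4263 × 0.2229
Δλ₁ = 0.5407 pm

After first scattering:
λ₁ = 55.7 + 0.5407 = 56.2407 pm

Second scattering at θ₂ = 18°:
Δλ₂ = λ_C(1 - cos(18°))
Δλ₂ = 2.4263 × 0.0489
Δλ₂ = 0.1188 pm

Final wavelength:
λ₂ = 56.2407 + 0.1188 = 56.3595 pm

Total shift: Δλ_total = 0.5407 + 0.1188 = 0.6595 pm

(Intermediate values are shown rounded; full precision is carried through to the final answer.)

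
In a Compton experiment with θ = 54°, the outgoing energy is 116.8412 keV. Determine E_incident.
129.0000 keV

Convert final energy to wavelength (hc ≈ 1239.842 keV·pm):
λ' = hc/E' = 1239.842 / 116.8412 = 10.6113 pm

Calculate the Compton shift:
Δλ = λ_C(1 - cos(54°))
Δλ = 2.4263 × (1 - cos(54°))
Δλ = 1.0002 pm

Initial wavelength:
λ = λ' - Δλ = 10.6113 - 1.0002 = 9.6112 pm

Initial energy:
E = hc/λ = 1239.842 / 9.6112 = 129.0000 keV

(Intermediate values are shown rounded; full precision is carried through to the final answer.)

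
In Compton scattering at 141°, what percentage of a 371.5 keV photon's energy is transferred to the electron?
0.5637 (or 56.37%)

Calculate initial and final photon energies:

Initial: E₀ = 371.5 keV → λ₀ = 3.3374 pm
Compton shift: Δλ = 4.3119 pm
Final wavelength: λ' = 7.6493 pm
Final energy: E' = 162.0856 keV

Fractional energy loss:
(E₀ - E')/E₀ = (371.5000 - 162.0856)/371.5000
= 209.4144/371.5000
= 0.5637
= 56.37%

(Intermediate values are shown rounded; full precision is carried through to the final answer.)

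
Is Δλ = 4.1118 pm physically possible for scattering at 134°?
Yes, consistent

Calculate the expected shift for θ = 134°:

Δλ_expected = λ_C(1 - cos(134°))
Δλ_expected = 2.4263 × (1 - cos(134°))
Δλ_expected = 2.4263 × 1.6947
Δλ_expected = 4.1118 pm

Given shift: 4.1118 pm
Expected shift: 4.1118 pm
Difference: 0.0000 pm

The values match. This is consistent with Compton scattering at the stated angle.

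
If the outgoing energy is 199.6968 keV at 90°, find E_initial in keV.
327.8000 keV

Convert final energy to wavelength (hc ≈ 1239.842 keV·pm):
λ' = hc/E' = 1239.842 / 199.6968 = 6.2086 pm

Calculate the Compton shift:
Δλ = λ_C(1 - cos(90°))
Δλ = 2.4263 × (1 - cos(90°))
Δλ = 2.4263 pm

Initial wavelength:
λ = λ' - Δλ = 6.2086 - 2.4263 = 3.7823 pm

Initial energy:
E = hc/λ = 1239.842 / 3.7823 = 327.8000 keV

(Intermediate values are shown rounded; full precision is carried through to the final answer.)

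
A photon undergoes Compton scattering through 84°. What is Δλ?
2.1727 pm

Using the Compton scattering formula:
Δλ = λ_C(1 - cos θ)

where λ_C = h/(m_e·c) ≈ 2.4263 pm is the Compton wavelength of an electron.

For θ = 84°:
cos(84°) = 0.1045
1 - cos(84°) = 0.8955

Δλ = 2.4263 × 0.8955
Δλ = 2.1727 pm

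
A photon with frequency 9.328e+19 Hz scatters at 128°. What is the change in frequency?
5.126e+19 Hz (decrease)

Convert frequency to wavelength (c = 299792458 m/s):
λ₀ = c/f₀ = 299792458/9.328e+19 = 3.2138986e-12 m = 3.2139 pm

Calculate Compton shift:
Δλ = λ_C(1 - cos(128°)) = 3.9201 pm

Final wavelength:
λ' = λ₀ + Δλ = 3.2139 + 3.9201 = 7.1340 pm

Final frequency:
f' = c/λ' = 299792458/7.1339945e-12 = 4.2023085e+19 Hz

Frequency shift (decrease):
Δf = f₀ - f' = 9.328e+19 - 4.2023085e+19 = 5.126e+19 Hz

(Intermediate values are shown rounded; full precision is carried through to the final answer.)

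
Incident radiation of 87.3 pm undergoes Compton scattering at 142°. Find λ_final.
91.6383 pm

Using the Compton scattering formula:
λ' = λ + Δλ = λ + λ_C(1 - cos θ)

Given:
- Initial wavelength λ = 87.3 pm
- Scattering angle θ = 142°
- Compton wavelength λ_C ≈ 2.4263 pm

Calculate the shift:
Δλ = 2.4263 × (1 - cos(142°))
Δλ = 2.4263 × 1.7880
Δλ = 4.3383 pm

Final wavelength:
λ' = 87.3 + 4.3383 = 91.6383 pm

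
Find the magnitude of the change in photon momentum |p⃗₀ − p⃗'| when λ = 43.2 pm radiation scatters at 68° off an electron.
1.6868e-23 kg·m/s

Photon momentum magnitude is p = h/λ.

Initial momentum:
p₀ = h/λ = 6.6261e-34/4.3200e-11 = 1.5338e-23 kg·m/s

After scattering:
λ' = λ + Δλ = 43.2 + 1.5174 = 44.7174 pm
p' = h/λ' = 6.6261e-34/4.4717e-11 = 1.4818e-23 kg·m/s

Momentum is a vector; the scattered photon's direction makes angle θ = 68° with the incident direction. The magnitude of the vector change Δp⃗ = p⃗₀ − p⃗' is found from the law of cosines:
|Δp⃗|² = p₀² + p'² − 2p₀p'cos θ
|Δp⃗|² = (1.5338e-23)² + (1.4818e-23)² − 2·1.5338e-23·1.4818e-23·cos(68°)
|Δp⃗| = 1.6868e-23 kg·m/s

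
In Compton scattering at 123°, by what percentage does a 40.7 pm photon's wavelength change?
9.2083%

Calculate the Compton shift:
Δλ = λ_C(1 - cos(123°))
Δλ = 2.4263 × (1 - cos(123°))
Δλ = 2.4263 × 1.5446
Δλ = 3.7478 pm

Percentage change:
(Δλ/λ₀) × 100 = (3.7478/40.7) × 100
= 9.2083%

(Intermediate values are shown rounded; full precision is carried through to the final answer.)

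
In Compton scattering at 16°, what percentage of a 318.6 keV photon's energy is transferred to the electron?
0.0236 (or 2.36%)

Calculate initial and final photon energies:

Initial: E₀ = 318.6 keV → λ₀ = 3.8915 pm
Compton shift: Δλ = 0.0940 pm
Final wavelength: λ' = 3.9855 pm
Final energy: E' = 311.0864 keV

Fractional energy loss:
(E₀ - E')/E₀ = (318.6000 - 311.0864)/318.6000
= 7.5136/318.6000
= 0.0236
= 2.36%

(Intermediate values are shown rounded; full precision is carried through to the final answer.)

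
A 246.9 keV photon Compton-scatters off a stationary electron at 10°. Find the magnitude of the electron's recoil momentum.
2.2937e-23 kg·m/s

The electron is initially at rest, so by conservation of momentum:
p⃗_e = p⃗₀ − p⃗'  (incident photon momentum minus scattered photon momentum)

Photon momentum magnitudes (p = h/λ = E/c):
λ₀ = hc/E₀ = 5.0216 pm → p₀ = h/λ₀ = 1.3195e-22 kg·m/s
Δλ = λ_C(1 − cos 10°) = 0.0369 pm
λ' = 5.0585 pm → p' = h/λ' = 1.3099e-22 kg·m/s

The scattered photon makes angle θ = 10° with the incident direction, so by the law of cosines:
|p⃗_e|² = p₀² + p'² − 2p₀p'cos θ
|p⃗_e|² = (1.3195e-22)² + (1.3099e-22)² − 2·1.3195e-22·1.3099e-22·cos(10°)
|p⃗_e| = 2.2937e-23 kg·m/s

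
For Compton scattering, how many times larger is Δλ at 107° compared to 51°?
107° produces the larger shift by a factor of 3.486

Calculate both shifts using Δλ = λ_C(1 - cos θ):

For θ₁ = 51°:
Δλ₁ = 2.4263 × (1 - cos(51°))
Δλ₁ = 2.4263 × 0.3707
Δλ₁ = 0.8994 pm

For θ₂ = 107°:
Δλ₂ = 2.4263 × (1 - cos(107°))
Δλ₂ = 2.4263 × 1.2924
Δλ₂ = 3.1357 pm

The 107° angle produces the larger shift.
Ratio: 3.1357/0.8994 = 3.486

(Intermediate values are shown rounded; full precision is carried through to the final answer.)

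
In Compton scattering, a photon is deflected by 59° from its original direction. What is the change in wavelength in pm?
1.1767 pm

Using the Compton scattering formula:
Δλ = λ_C(1 - cos θ)

where λ_C = h/(m_e·c) ≈ 2.4263 pm is the Compton wavelength of an electron.

For θ = 59°:
cos(59°) = 0.5150
1 - cos(59°) = 0.4850

Δλ = 2.4263 × 0.4850
Δλ = 1.1767 pm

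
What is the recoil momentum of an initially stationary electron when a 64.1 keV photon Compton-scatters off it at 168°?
6.1369e-23 kg·m/s

The electron is initially at rest, so by conservation of momentum:
p⃗_e = p⃗₀ − p⃗'  (incident photon momentum minus scattered photon momentum)

Photon momentum magnitudes (p = h/λ = E/c):
λ₀ = hc/E₀ = 19.3423 pm → p₀ = h/λ₀ = 3.4257e-23 kg·m/s
Δλ = λ_C(1 − cos 168°) = 4.7996 pm
λ' = 24.1419 pm → p' = h/λ' = 2.7446e-23 kg·m/s

The scattered photon makes angle θ = 168° with the incident direction, so by the law of cosines:
|p⃗_e|² = p₀² + p'² − 2p₀p'cos θ
|p⃗_e|² = (3.4257e-23)² + (2.7446e-23)² − 2·3.4257e-23·2.7446e-23·cos(168°)
|p⃗_e| = 6.1369e-23 kg·m/s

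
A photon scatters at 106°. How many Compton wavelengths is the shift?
1.2756 λ_C

The Compton shift formula is:
Δλ = λ_C(1 - cos θ)

Dividing both sides by λ_C:
Δλ/λ_C = 1 - cos θ

For θ = 106°:
Δλ/λ_C = 1 - cos(106°)
Δλ/λ_C = 1 - -0.2756
Δλ/λ_C = 1.2756

This means the shift is 1.2756 × λ_C = 3.0951 pm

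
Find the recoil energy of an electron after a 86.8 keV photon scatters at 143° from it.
20.3132 keV

By energy conservation: K_e = E_initial - E_final

First find the scattered photon energy:
Initial wavelength: λ = hc/E = 14.2839 pm
Compton shift: Δλ = λ_C(1 - cos(143°)) = 4.3640 pm
Final wavelength: λ' = 14.2839 + 4.3640 = 18.6479 pm
Final photon energy: E' = hc/λ' = 66.4868 keV

Electron kinetic energy:
K_e = E - E' = 86.8000 - 66.4868 = 20.3132 keV

(Intermediate values are shown rounded; full precision is carried through to the final answer.)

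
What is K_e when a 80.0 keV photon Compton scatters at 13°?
0.3197 keV

By energy conservation: K_e = E_initial - E_final

First find the scattered photon energy:
Initial wavelength: λ = hc/E = 15.4980 pm
Compton shift: Δλ = λ_C(1 - cos(13°)) = 0.0622 pm
Final wavelength: λ' = 15.4980 + 0.0622 = 15.5602 pm
Final photon energy: E' = hc/λ' = 79.6803 keV

Electron kinetic energy:
K_e = E - E' = 80.0000 - 79.6803 = 0.3197 keV

(Intermediate values are shown rounded; full precision is carried through to the final answer.)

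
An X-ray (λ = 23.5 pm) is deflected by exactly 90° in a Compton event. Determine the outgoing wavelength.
25.9263 pm

Using the Compton formula: λ' = λ + λ_C(1 − cos θ)

For θ = 90°, cos θ = 0 (exact) = 0.0000, so:
1 − cos 90° = 1 − (0) = 1.0000

Δλ = λ_C × 1.0000 = 2.4263 × 1.0000 = 2.4263 pm

λ' = 23.5 + 2.4263 = 25.9263 pm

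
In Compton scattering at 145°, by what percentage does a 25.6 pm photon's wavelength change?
17.2415%

Calculate the Compton shift:
Δλ = λ_C(1 - cos(145°))
Δλ = 2.4263 × (1 - cos(145°))
Δλ = 2.4263 × 1.8192
Δλ = 4.4138 pm

Percentage change:
(Δλ/λ₀) × 100 = (4.4138/25.6) × 100
= 17.2415%

(Intermediate values are shown rounded; full precision is carried through to the final answer.)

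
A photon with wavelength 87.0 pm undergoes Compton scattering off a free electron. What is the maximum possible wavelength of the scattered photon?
91.8526 pm (at θ = 180°)

The Compton shift is Δλ = λ_C(1 − cos θ).

Since cos θ ranges from −1 to 1, the factor (1 − cos θ) ranges from 0 to 2; the maximum shift occurs at θ = 180° (backscattering):
Δλ_max = 2λ_C = 2 × 2.4263 pm = 4.8526 pm

Maximum scattered wavelength:
λ'_max = λ₀ + Δλ_max = 87.0 + 4.8526 = 91.8526 pm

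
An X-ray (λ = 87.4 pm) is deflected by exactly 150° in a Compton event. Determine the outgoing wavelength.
91.9276 pm

Using the Compton formula: λ' = λ + λ_C(1 − cos θ)

For θ = 150°, cos θ = -√3/2 (exact) ≈ -0.8660, so:
1 − cos 150° = 1 − (-√3/2) ≈ 1.8660

Δλ = λ_C × 1.8660 = 2.4263 × 1.8660 = 4.5276 pm

λ' = 87.4 + 4.5276 = 91.9276 pm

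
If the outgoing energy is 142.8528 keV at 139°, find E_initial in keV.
280.4002 keV

Convert final energy to wavelength (hc ≈ 1239.842 keV·pm):
λ' = hc/E' = 1239.842 / 142.8528 = 8.6792 pm

Calculate the Compton shift:
Δλ = λ_C(1 - cos(139°))
Δλ = 2.4263 × (1 - cos(139°))
Δλ = 4.2575 pm

Initial wavelength:
λ = λ' - Δλ = 8.6792 - 4.2575 = 4.4217 pm

Initial energy:
E = hc/λ = 1239.842 / 4.4217 = 280.4002 keV

(Intermediate values are shown rounded; full precision is carried through to the final answer.)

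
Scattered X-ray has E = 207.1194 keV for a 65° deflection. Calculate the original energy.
270.4000 keV

Convert final energy to wavelength (hc ≈ 1239.842 keV·pm):
λ' = hc/E' = 1239.842 / 207.1194 = 5.9861 pm

Calculate the Compton shift:
Δλ = λ_C(1 - cos(65°))
Δλ = 2.4263 × (1 - cos(65°))
Δλ = 1.4009 pm

Initial wavelength:
λ = λ' - Δλ = 5.9861 - 1.4009 = 4.5852 pm

Initial energy:
E = hc/λ = 1239.842 / 4.5852 = 270.4000 keV

(Intermediate values are shown rounded; full precision is carried through to the final answer.)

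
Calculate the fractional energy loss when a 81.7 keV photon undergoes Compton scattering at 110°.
0.1767 (or 17.67%)

Calculate initial and final photon energies:

Initial: E₀ = 81.7 keV → λ₀ = 15.1755 pm
Compton shift: Δλ = 3.2562 pm
Final wavelength: λ' = 18.4317 pm
Final energy: E' = 67.2668 keV

Fractional energy loss:
(E₀ - E')/E₀ = (81.7000 - 67.2668)/81.7000
= 14.4332/81.7000
= 0.1767
= 17.67%

(Intermediate values are shown rounded; full precision is carried through to the final answer.)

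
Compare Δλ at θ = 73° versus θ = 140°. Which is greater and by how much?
140° produces the larger shift by a factor of 2.496

Calculate both shifts using Δλ = λ_C(1 - cos θ):

For θ₁ = 73°:
Δλ₁ = 2.4263 × (1 - cos(73°))
Δλ₁ = 2.4263 × 0.7076
Δλ₁ = 1.7169 pm

For θ₂ = 140°:
Δλ₂ = 2.4263 × (1 - cos(140°))
Δλ₂ = 2.4263 × 1.7660
Δλ₂ = 4.2850 pm

The 140° angle produces the larger shift.
Ratio: 4.2850/1.7169 = 2.496

(Intermediate values are shown rounded; full precision is carried through to the final answer.)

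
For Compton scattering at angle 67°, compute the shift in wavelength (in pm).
1.4783 pm

Using the Compton scattering formula:
Δλ = λ_C(1 - cos θ)

where λ_C = h/(m_e·c) ≈ 2.4263 pm is the Compton wavelength of an electron.

For θ = 67°:
cos(67°) = 0.3907
1 - cos(67°) = 0.6093

Δλ = 2.4263 × 0.6093
Δλ = 1.4783 pm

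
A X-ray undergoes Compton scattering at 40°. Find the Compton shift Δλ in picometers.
0.5676 pm

Using the Compton scattering formula:
Δλ = λ_C(1 - cos θ)

where λ_C = h/(m_e·c) ≈ 2.4263 pm is the Compton wavelength of an electron.

For θ = 40°:
cos(40°) = 0.7660
1 - cos(40°) = 0.2340

Δλ = 2.4263 × 0.2340
Δλ = 0.5676 pm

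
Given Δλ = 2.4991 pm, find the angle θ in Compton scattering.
91.72°

From the Compton formula Δλ = λ_C(1 - cos θ), we can solve for θ:

cos θ = 1 - Δλ/λ_C

Given:
- Δλ = 2.4991 pm
- λ_C = h/(m_e·c) ≈ 2.42631024 pm

cos θ = 1 - 2.4991/2.42631024
cos θ = 1 - 1.030000
cos θ = -0.030000

θ = arccos(-0.030000)
θ = 91.72°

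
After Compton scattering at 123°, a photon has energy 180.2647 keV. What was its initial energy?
396.1001 keV

Convert final energy to wavelength (hc ≈ 1239.842 keV·pm):
λ' = hc/E' = 1239.842 / 180.2647 = 6.8779 pm

Calculate the Compton shift:
Δλ = λ_C(1 - cos(123°))
Δλ = 2.4263 × (1 - cos(123°))
Δλ = 3.7478 pm

Initial wavelength:
λ = λ' - Δλ = 6.8779 - 3.7478 = 3.1301 pm

Initial energy:
E = hc/λ = 1239.842 / 3.1301 = 396.1001 keV

(Intermediate values are shown rounded; full precision is carried through to the final answer.)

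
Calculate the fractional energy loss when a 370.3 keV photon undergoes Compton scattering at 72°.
0.3337 (or 33.37%)

Calculate initial and final photon energies:

Initial: E₀ = 370.3 keV → λ₀ = 3.3482 pm
Compton shift: Δλ = 1.6765 pm
Final wavelength: λ' = 5.0247 pm
Final energy: E' = 246.7471 keV

Fractional energy loss:
(E₀ - E')/E₀ = (370.3000 - 246.7471)/370.3000
= 123.5529/370.3000
= 0.3337
= 33.37%

(Intermediate values are shown rounded; full precision is carried through to the final answer.)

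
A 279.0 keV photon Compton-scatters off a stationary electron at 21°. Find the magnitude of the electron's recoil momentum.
5.3640e-23 kg·m/s

The electron is initially at rest, so by conservation of momentum:
p⃗_e = p⃗₀ − p⃗'  (incident photon momentum minus scattered photon momentum)

Photon momentum magnitudes (p = h/λ = E/c):
λ₀ = hc/E₀ = 4.4439 pm → p₀ = h/λ₀ = 1.4911e-22 kg·m/s
Δλ = λ_C(1 − cos 21°) = 0.1612 pm
λ' = 4.6050 pm → p' = h/λ' = 1.4389e-22 kg·m/s

The scattered photon makes angle θ = 21° with the incident direction, so by the law of cosines:
|p⃗_e|² = p₀² + p'² − 2p₀p'cos θ
|p⃗_e|² = (1.4911e-22)² + (1.4389e-22)² − 2·1.4911e-22·1.4389e-22·cos(21°)
|p⃗_e| = 5.3640e-23 kg·m/s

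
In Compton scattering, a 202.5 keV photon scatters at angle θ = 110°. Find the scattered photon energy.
132.1958 keV

First convert energy to wavelength:
λ = hc/E, with hc ≈ 1239.842 keV·pm (i.e. 1239.842 eV·nm)

For E = 202.5 keV = 202500 eV:
λ = 1239.842 keV·pm / 202.5 keV
λ = 6.1227 pm

Calculate the Compton shift:
Δλ = λ_C(1 - cos(110°)) = 2.4263 × 1.3420
Δλ = 3.2562 pm

Final wavelength:
λ' = 6.1227 + 3.2562 = 9.3788 pm

Final energy:
E' = hc/λ' = 1239.842 / 9.3788 = 132.1958 keV

(Intermediate values are shown rounded; full precision is carried through to the final answer.)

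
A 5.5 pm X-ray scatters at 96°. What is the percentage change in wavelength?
48.7260%

Calculate the Compton shift:
Δλ = λ_C(1 - cos(96°))
Δλ = 2.4263 × (1 - cos(96°))
Δλ = 2.4263 × 1.1045
Δλ = 2.6799 pm

Percentage change:
(Δλ/λ₀) × 100 = (2.6799/5.5) × 100
= 48.7260%

(Intermediate values are shown rounded; full precision is carried through to the final answer.)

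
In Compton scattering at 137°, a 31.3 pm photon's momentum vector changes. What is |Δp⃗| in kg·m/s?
3.7074e-23 kg·m/s

Photon momentum magnitude is p = h/λ.

Initial momentum:
p₀ = h/λ = 6.6261e-34/3.1300e-11 = 2.1170e-23 kg·m/s

After scattering:
λ' = λ + Δλ = 31.3 + 4.2008 = 35.5008 pm
p' = h/λ' = 6.6261e-34/3.5501e-11 = 1.8665e-23 kg·m/s

Momentum is a vector; the scattered photon's direction makes angle θ = 137° with the incident direction. The magnitude of the vector change Δp⃗ = p⃗₀ − p⃗' is found from the law of cosines:
|Δp⃗|² = p₀² + p'² − 2p₀p'cos θ
|Δp⃗|² = (2.1170e-23)² + (1.8665e-23)² − 2·2.1170e-23·1.8665e-23·cos(137°)
|Δp⃗| = 3.7074e-23 kg·m/s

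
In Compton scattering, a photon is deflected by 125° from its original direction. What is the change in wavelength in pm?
3.8180 pm

Using the Compton scattering formula:
Δλ = λ_C(1 - cos θ)

where λ_C = h/(m_e·c) ≈ 2.4263 pm is the Compton wavelength of an electron.

For θ = 125°:
cos(125°) = -0.5736
1 - cos(125°) = 1.5736

Δλ = 2.4263 × 1.5736
Δλ = 3.8180 pm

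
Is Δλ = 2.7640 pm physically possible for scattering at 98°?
Yes, consistent

Calculate the expected shift for θ = 98°:

Δλ_expected = λ_C(1 - cos(98°))
Δλ_expected = 2.4263 × (1 - cos(98°))
Δλ_expected = 2.4263 × 1.1392
Δλ_expected = 2.7640 pm

Given shift: 2.7640 pm
Expected shift: 2.7640 pm
Difference: 0.0000 pm

The values match. This is consistent with Compton scattering at the stated angle.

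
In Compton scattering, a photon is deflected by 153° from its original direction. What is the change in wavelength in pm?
4.5882 pm

Using the Compton scattering formula:
Δλ = λ_C(1 - cos θ)

where λ_C = h/(m_e·c) ≈ 2.4263 pm is the Compton wavelength of an electron.

For θ = 153°:
cos(153°) = -0.8910
1 - cos(153°) = 1.8910

Δλ = 2.4263 × 1.8910
Δλ = 4.5882 pm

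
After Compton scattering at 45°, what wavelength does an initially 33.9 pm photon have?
34.6106 pm

Using the Compton formula: λ' = λ + λ_C(1 − cos θ)

For θ = 45°, cos θ = √2/2 (exact) ≈ 0.7071, so:
1 − cos 45° = 1 − (√2/2) ≈ 0.2929

Δλ = λ_C × 0.2929 = 2.4263 × 0.2929 = 0.7106 pm

λ' = 33.9 + 0.7106 = 34.6106 pm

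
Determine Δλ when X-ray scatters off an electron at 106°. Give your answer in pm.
3.0951 pm

Using the Compton scattering formula:
Δλ = λ_C(1 - cos θ)

where λ_C = h/(m_e·c) ≈ 2.4263 pm is the Compton wavelength of an electron.

For θ = 106°:
cos(106°) = -0.2756
1 - cos(106°) = 1.2756

Δλ = 2.4263 × 1.2756
Δλ = 3.0951 pm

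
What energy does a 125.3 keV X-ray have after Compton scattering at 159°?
84.9995 keV

First convert energy to wavelength:
λ = hc/E, with hc ≈ 1239.842 keV·pm (i.e. 1239.842 eV·nm)

For E = 125.3 keV = 125300 eV:
λ = 1239.842 keV·pm / 125.3 keV
λ = 9.8950 pm

Calculate the Compton shift:
Δλ = λ_C(1 - cos(159°)) = 2.4263 × 1.9336
Δλ = 4.6915 pm

Final wavelength:
λ' = 9.8950 + 4.6915 = 14.5865 pm

Final energy:
E' = hc/λ' = 1239.842 / 14.5865 = 84.9995 keV

(Intermediate values are shown rounded; full precision is carried through to the final answer.)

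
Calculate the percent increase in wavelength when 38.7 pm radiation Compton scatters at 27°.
0.6833%

Calculate the Compton shift:
Δλ = λ_C(1 - cos(27°))
Δλ = 2.4263 × (1 - cos(27°))
Δλ = 2.4263 × 0.1090
Δλ = 0.2645 pm

Percentage change:
(Δλ/λ₀) × 100 = (0.2645/38.7) × 100
= 0.6833%

(Intermediate values are shown rounded; full precision is carried through to the final answer.)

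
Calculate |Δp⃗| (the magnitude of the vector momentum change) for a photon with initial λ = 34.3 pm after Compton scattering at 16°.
5.3700e-24 kg·m/s

Photon momentum magnitude is p = h/λ.

Initial momentum:
p₀ = h/λ = 6.6261e-34/3.4300e-11 = 1.9318e-23 kg·m/s

After scattering:
λ' = λ + Δλ = 34.3 + 0.0940 = 34.3940 pm
p' = h/λ' = 6.6261e-34/3.4394e-11 = 1.9265e-23 kg·m/s

Momentum is a vector; the scattered photon's direction makes angle θ = 16° with the incident direction. The magnitude of the vector change Δp⃗ = p⃗₀ − p⃗' is found from the law of cosines:
|Δp⃗|² = p₀² + p'² − 2p₀p'cos θ
|Δp⃗|² = (1.9318e-23)² + (1.9265e-23)² − 2·1.9318e-23·1.9265e-23·cos(16°)
|Δp⃗| = 5.3700e-24 kg·m/s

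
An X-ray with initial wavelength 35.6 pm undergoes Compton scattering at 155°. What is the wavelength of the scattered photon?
40.2253 pm

Using the Compton scattering formula:
λ' = λ + Δλ = λ + λ_C(1 - cos θ)

Given:
- Initial wavelength λ = 35.6 pm
- Scattering angle θ = 155°
- Compton wavelength λ_C ≈ 2.4263 pm

Calculate the shift:
Δλ = 2.4263 × (1 - cos(155°))
Δλ = 2.4263 × 1.9063
Δλ = 4.6253 pm

Final wavelength:
λ' = 35.6 + 4.6253 = 40.2253 pm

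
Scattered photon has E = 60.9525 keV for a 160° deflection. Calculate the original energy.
79.3000 keV

Convert final energy to wavelength (hc ≈ 1239.842 keV·pm):
λ' = hc/E' = 1239.842 / 60.9525 = 20.3411 pm

Calculate the Compton shift:
Δλ = λ_C(1 - cos(160°))
Δλ = 2.4263 × (1 - cos(160°))
Δλ = 4.7063 pm

Initial wavelength:
λ = λ' - Δλ = 20.3411 - 4.7063 = 15.6348 pm

Initial energy:
E = hc/λ = 1239.842 / 15.6348 = 79.3000 keV

(Intermediate values are shown rounded; full precision is carried through to the final answer.)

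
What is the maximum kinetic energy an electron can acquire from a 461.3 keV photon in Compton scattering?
296.8720 keV

Maximum energy transfer occurs at θ = 180° (backscattering).

Initial photon: E₀ = 461.3 keV → λ₀ = 2.6877 pm

Maximum Compton shift (at 180°):
Δλ_max = 2λ_C = 2 × 2.4263 = 4.8526 pm

Final wavelength:
λ' = 2.6877 + 4.8526 = 7.5403 pm

Minimum photon energy (maximum energy to electron):
E'_min = hc/λ' = 164.4280 keV

Maximum electron kinetic energy:
K_max = E₀ - E'_min = 461.3000 - 164.4280 = 296.8720 keV

(Intermediate values are shown rounded; full precision is carried through to the final answer.)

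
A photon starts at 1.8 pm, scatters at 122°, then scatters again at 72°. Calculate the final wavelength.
7.1886 pm

Apply Compton shift twice:

First scattering at θ₁ = 122°:
Δλ₁ = λ_C(1 - cos(122°))
Δλ₁ = 2.4263 × 1.5299
Δλ₁ = 3.7121 pm

After first scattering:
λ₁ = 1.8 + 3.7121 = 5.5121 pm

Second scattering at θ₂ = 72°:
Δλ₂ = λ_C(1 - cos(72°))
Δλ₂ = 2.4263 × 0.6910
Δλ₂ = 1.6765 pm

Final wavelength:
λ₂ = 5.5121 + 1.6765 = 7.1886 pm

Total shift: Δλ_total = 3.7121 + 1.6765 = 5.3886 pm

(Intermediate values are shown rounded; full precision is carried through to the final answer.)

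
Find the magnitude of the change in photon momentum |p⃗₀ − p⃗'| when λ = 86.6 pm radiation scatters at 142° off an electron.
1.4124e-23 kg·m/s

Photon momentum magnitude is p = h/λ.

Initial momentum:
p₀ = h/λ = 6.6261e-34/8.6600e-11 = 7.6514e-24 kg·m/s

After scattering:
λ' = λ + Δλ = 86.6 + 4.3383 = 90.9383 pm
p' = h/λ' = 6.6261e-34/9.0938e-11 = 7.2863e-24 kg·m/s

Momentum is a vector; the scattered photon's direction makes angle θ = 142° with the incident direction. The magnitude of the vector change Δp⃗ = p⃗₀ − p⃗' is found from the law of cosines:
|Δp⃗|² = p₀² + p'² − 2p₀p'cos θ
|Δp⃗|² = (7.6514e-24)² + (7.2863e-24)² − 2·7.6514e-24·7.2863e-24·cos(142°)
|Δp⃗| = 1.4124e-23 kg·m/s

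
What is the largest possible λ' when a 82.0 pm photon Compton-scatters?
86.8526 pm (at θ = 180°)

The Compton shift is Δλ = λ_C(1 − cos θ).

Since cos θ ranges from −1 to 1, the factor (1 − cos θ) ranges from 0 to 2; the maximum shift occurs at θ = 180° (backscattering):
Δλ_max = 2λ_C = 2 × 2.4263 pm = 4.8526 pm

Maximum scattered wavelength:
λ'_max = λ₀ + Δλ_max = 82.0 + 4.8526 = 86.8526 pm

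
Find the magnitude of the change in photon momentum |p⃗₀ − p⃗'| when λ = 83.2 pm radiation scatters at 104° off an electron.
1.2333e-23 kg·m/s

Photon momentum magnitude is p = h/λ.

Initial momentum:
p₀ = h/λ = 6.6261e-34/8.3200e-11 = 7.9640e-24 kg·m/s

After scattering:
λ' = λ + Δλ = 83.2 + 3.0133 = 86.2133 pm
p' = h/λ' = 6.6261e-34/8.6213e-11 = 7.6857e-24 kg·m/s

Momentum is a vector; the scattered photon's direction makes angle θ = 104° with the incident direction. The magnitude of the vector change Δp⃗ = p⃗₀ − p⃗' is found from the law of cosines:
|Δp⃗|² = p₀² + p'² − 2p₀p'cos θ
|Δp⃗|² = (7.9640e-24)² + (7.6857e-24)² − 2·7.9640e-24·7.6857e-24·cos(104°)
|Δp⃗| = 1.2333e-23 kg·m/s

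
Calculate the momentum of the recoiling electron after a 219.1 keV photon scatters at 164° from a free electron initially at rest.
1.7910e-22 kg·m/s

The electron is initially at rest, so by conservation of momentum:
p⃗_e = p⃗₀ − p⃗'  (incident photon momentum minus scattered photon momentum)

Photon momentum magnitudes (p = h/λ = E/c):
λ₀ = hc/E₀ = 5.6588 pm → p₀ = h/λ₀ = 1.1709e-22 kg·m/s
Δλ = λ_C(1 − cos 164°) = 4.7586 pm
λ' = 10.4174 pm → p' = h/λ' = 6.3606e-23 kg·m/s

The scattered photon makes angle θ = 164° with the incident direction, so by the law of cosines:
|p⃗_e|² = p₀² + p'² − 2p₀p'cos θ
|p⃗_e|² = (1.1709e-22)² + (6.3606e-23)² − 2·1.1709e-22·6.3606e-23·cos(164°)
|p⃗_e| = 1.7910e-22 kg·m/s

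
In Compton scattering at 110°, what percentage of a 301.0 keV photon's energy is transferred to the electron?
0.4415 (or 44.15%)

Calculate initial and final photon energies:

Initial: E₀ = 301.0 keV → λ₀ = 4.1191 pm
Compton shift: Δλ = 3.2562 pm
Final wavelength: λ' = 7.3752 pm
Final energy: E' = 168.1088 keV

Fractional energy loss:
(E₀ - E')/E₀ = (301.0000 - 168.1088)/301.0000
= 132.8912/301.0000
= 0.4415
= 44.15%

(Intermediate values are shown rounded; full precision is carried through to the final answer.)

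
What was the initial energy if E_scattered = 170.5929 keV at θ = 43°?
187.3999 keV

Convert final energy to wavelength (hc ≈ 1239.842 keV·pm):
λ' = hc/E' = 1239.842 / 170.5929 = 7.2678 pm

Calculate the Compton shift:
Δλ = λ_C(1 - cos(43°))
Δλ = 2.4263 × (1 - cos(43°))
Δλ = 0.6518 pm

Initial wavelength:
λ = λ' - Δλ = 7.2678 - 0.6518 = 6.6160 pm

Initial energy:
E = hc/λ = 1239.842 / 6.6160 = 187.3999 keV

(Intermediate values are shown rounded; full precision is carried through to the final answer.)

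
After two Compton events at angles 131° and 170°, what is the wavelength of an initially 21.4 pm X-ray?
30.2339 pm

Apply Compton shift twice:

First scattering at θ₁ = 131°:
Δλ₁ = λ_C(1 - cos(131°))
Δλ₁ = 2.4263 × 1.6561
Δλ₁ = 4.0181 pm

After first scattering:
λ₁ = 21.4 + 4.0181 = 25.4181 pm

Second scattering at θ₂ = 170°:
Δλ₂ = λ_C(1 - cos(170°))
Δλ₂ = 2.4263 × 1.9848
Δλ₂ = 4.8158 pm

Final wavelength:
λ₂ = 25.4181 + 4.8158 = 30.2339 pm

Total shift: Δλ_total = 4.0181 + 4.8158 = 8.8339 pm

(Intermediate values are shown rounded; full precision is carried through to the final answer.)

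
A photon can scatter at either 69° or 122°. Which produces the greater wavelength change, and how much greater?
122° produces the larger shift by a factor of 2.384

Calculate both shifts using Δλ = λ_C(1 - cos θ):

For θ₁ = 69°:
Δλ₁ = 2.4263 × (1 - cos(69°))
Δλ₁ = 2.4263 × 0.6416
Δλ₁ = 1.5568 pm

For θ₂ = 122°:
Δλ₂ = 2.4263 × (1 - cos(122°))
Δλ₂ = 2.4263 × 1.5299
Δλ₂ = 3.7121 pm

The 122° angle produces the larger shift.
Ratio: 3.7121/1.5568 = 2.384

(Intermediate values are shown rounded; full precision is carried through to the final answer.)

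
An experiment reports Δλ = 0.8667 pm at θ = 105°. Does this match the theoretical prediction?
No, inconsistent

Calculate the expected shift for θ = 105°:

Δλ_expected = λ_C(1 - cos(105°))
Δλ_expected = 2.4263 × (1 - cos(105°))
Δλ_expected = 2.4263 × 1.2588
Δλ_expected = 3.0543 pm

Given shift: 0.8667 pm
Expected shift: 3.0543 pm
Difference: 2.1876 pm

The values do not match. The given shift corresponds to θ ≈ 50.0°, not 105°.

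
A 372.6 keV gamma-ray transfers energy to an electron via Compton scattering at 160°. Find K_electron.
218.2725 keV

By energy conservation: K_e = E_initial - E_final

First find the scattered photon energy:
Initial wavelength: λ = hc/E = 3.3275 pm
Compton shift: Δλ = λ_C(1 - cos(160°)) = 4.7063 pm
Final wavelength: λ' = 3.3275 + 4.7063 = 8.0338 pm
Final photon energy: E' = hc/λ' = 154.3275 keV

Electron kinetic energy:
K_e = E - E' = 372.6000 - 154.3275 = 218.2725 keV

(Intermediate values are shown rounded; full precision is carried through to the final answer.)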